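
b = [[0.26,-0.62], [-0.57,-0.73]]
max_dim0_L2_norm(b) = 0.96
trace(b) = -0.47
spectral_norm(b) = 1.01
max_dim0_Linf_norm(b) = 0.73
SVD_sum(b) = [[-0.18, -0.44], [-0.33, -0.83]] + [[0.44, -0.18], [-0.24, 0.10]]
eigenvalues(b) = [0.54, -1.01]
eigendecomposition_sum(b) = [[0.44, -0.22],[-0.20, 0.1]] + [[-0.18, -0.40], [-0.37, -0.83]]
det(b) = -0.54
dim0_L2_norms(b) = [0.63, 0.96]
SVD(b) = [[0.47, 0.88], [0.88, -0.47]] @ diag([1.0103092499140565, 0.5376571579901976]) @ [[-0.38, -0.93],[0.93, -0.38]]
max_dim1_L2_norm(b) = 0.93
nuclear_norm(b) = 1.55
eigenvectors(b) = [[0.91, 0.44],[-0.41, 0.90]]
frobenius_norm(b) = 1.14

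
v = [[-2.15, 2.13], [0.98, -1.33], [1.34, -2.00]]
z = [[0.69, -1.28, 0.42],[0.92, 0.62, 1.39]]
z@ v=[[-2.18,2.33], [0.49,-1.64]]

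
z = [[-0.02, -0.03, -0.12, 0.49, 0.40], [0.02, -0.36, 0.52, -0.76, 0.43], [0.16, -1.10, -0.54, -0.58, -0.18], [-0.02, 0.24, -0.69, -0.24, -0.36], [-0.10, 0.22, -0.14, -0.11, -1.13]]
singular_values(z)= [1.49, 1.49, 0.91, 0.53, 0.06]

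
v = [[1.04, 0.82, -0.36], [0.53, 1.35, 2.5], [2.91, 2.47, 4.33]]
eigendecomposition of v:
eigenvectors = [[(0.02+0j),(0.47+0.44j),(0.47-0.44j)],  [0.49+0.00j,-0.68+0.00j,-0.68-0.00j],  [0.87+0.00j,0.14-0.30j,(0.14+0.3j)]]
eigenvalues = [(5.79+0j), (0.46+0.77j), (0.46-0.77j)]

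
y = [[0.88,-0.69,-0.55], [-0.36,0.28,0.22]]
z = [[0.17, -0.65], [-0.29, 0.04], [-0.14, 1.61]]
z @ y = [[0.38, -0.3, -0.24], [-0.27, 0.21, 0.17], [-0.7, 0.55, 0.43]]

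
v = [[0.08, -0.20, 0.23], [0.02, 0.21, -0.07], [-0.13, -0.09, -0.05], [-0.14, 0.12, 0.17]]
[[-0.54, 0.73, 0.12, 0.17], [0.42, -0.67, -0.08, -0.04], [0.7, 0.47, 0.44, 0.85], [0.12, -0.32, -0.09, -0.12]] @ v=[[-0.07, 0.27, -0.15], [0.04, -0.22, 0.14], [-0.11, 0.02, 0.25], [0.03, -0.1, 0.03]]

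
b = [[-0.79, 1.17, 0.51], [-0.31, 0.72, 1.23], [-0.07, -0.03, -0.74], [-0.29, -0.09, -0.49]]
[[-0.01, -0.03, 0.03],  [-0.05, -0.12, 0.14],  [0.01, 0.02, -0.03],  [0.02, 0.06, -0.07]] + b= [[-0.8, 1.14, 0.54], [-0.36, 0.60, 1.37], [-0.06, -0.01, -0.77], [-0.27, -0.03, -0.56]]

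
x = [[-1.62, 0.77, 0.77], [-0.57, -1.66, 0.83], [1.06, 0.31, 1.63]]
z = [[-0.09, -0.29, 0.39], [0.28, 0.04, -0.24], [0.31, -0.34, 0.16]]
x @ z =[[0.6, 0.24, -0.69],[-0.16, -0.18, 0.31],[0.50, -0.85, 0.6]]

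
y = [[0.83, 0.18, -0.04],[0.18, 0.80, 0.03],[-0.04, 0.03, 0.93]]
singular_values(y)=[1.0, 0.94, 0.63]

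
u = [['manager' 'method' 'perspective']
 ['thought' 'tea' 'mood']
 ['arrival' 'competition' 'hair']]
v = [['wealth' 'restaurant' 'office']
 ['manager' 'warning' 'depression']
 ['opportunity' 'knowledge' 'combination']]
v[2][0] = 'opportunity'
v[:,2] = ['office', 'depression', 'combination']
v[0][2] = 'office'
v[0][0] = 'wealth'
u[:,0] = ['manager', 'thought', 'arrival']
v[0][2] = 'office'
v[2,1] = 'knowledge'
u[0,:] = ['manager', 'method', 'perspective']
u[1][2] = 'mood'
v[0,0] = 'wealth'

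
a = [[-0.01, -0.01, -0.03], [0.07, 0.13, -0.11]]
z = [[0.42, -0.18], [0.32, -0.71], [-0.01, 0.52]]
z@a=[[-0.02, -0.03, 0.01], [-0.05, -0.10, 0.07], [0.04, 0.07, -0.06]]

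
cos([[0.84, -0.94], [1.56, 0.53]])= [[1.28, 0.75], [-1.24, 1.53]]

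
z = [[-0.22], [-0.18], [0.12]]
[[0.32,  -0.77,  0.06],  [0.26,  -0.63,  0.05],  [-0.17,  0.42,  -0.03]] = z @ [[-1.44, 3.48, -0.27]]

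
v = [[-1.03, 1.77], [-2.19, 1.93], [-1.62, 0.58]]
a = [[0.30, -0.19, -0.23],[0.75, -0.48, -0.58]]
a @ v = [[0.48,0.03], [1.22,0.06]]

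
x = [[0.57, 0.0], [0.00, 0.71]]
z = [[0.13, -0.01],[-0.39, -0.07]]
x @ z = [[0.07,-0.01],  [-0.28,-0.05]]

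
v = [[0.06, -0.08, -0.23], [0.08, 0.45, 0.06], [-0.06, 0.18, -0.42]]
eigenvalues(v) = [0.44, 0.12, -0.46]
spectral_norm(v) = 0.52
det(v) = -0.02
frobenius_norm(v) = 0.70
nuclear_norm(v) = 1.08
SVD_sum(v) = [[0.0, 0.07, -0.06], [0.01, 0.23, -0.20], [0.01, 0.31, -0.27]] + [[-0.03, -0.14, -0.16], [0.04, 0.22, 0.26], [-0.03, -0.13, -0.16]] + [[0.09, -0.01, -0.01],  [0.03, -0.0, -0.00],  [-0.04, 0.00, 0.00]]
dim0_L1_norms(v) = [0.2, 0.71, 0.71]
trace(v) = 0.09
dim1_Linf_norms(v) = [0.23, 0.45, 0.42]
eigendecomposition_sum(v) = [[-0.04, -0.17, -0.0],[0.1, 0.47, 0.01],[0.02, 0.11, 0.00]] + [[0.12,0.05,-0.05],[-0.03,-0.01,0.01],[-0.02,-0.01,0.01]] + [[-0.03, 0.03, -0.18],[0.01, -0.01, 0.04],[-0.06, 0.08, -0.43]]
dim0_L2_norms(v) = [0.12, 0.49, 0.48]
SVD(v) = [[0.17, -0.47, -0.86],[0.59, 0.75, -0.30],[0.79, -0.46, 0.41]] @ diag([0.5173812457885562, 0.45819645455110913, 0.10085958329814325]) @ [[0.02,0.76,-0.65], [0.13,0.64,0.75], [-0.99,0.10,0.09]]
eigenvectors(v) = [[0.33,  -0.96,  0.39], [-0.92,  0.2,  -0.09], [-0.22,  0.17,  0.92]]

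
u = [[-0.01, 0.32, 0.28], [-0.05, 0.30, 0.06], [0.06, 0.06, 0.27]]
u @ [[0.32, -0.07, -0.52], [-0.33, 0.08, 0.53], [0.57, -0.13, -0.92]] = [[0.05, -0.01, -0.08], [-0.08, 0.02, 0.13], [0.15, -0.03, -0.25]]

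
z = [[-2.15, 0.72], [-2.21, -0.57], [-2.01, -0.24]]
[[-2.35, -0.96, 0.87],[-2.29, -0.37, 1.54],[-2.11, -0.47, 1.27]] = z @ [[1.06, 0.29, -0.57],  [-0.10, -0.47, -0.50]]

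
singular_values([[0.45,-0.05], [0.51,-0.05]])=[0.68, 0.0]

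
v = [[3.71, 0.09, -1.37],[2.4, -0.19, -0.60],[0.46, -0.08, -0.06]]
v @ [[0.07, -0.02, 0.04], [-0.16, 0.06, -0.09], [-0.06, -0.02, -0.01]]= [[0.33,-0.04,0.15], [0.23,-0.05,0.12], [0.05,-0.01,0.03]]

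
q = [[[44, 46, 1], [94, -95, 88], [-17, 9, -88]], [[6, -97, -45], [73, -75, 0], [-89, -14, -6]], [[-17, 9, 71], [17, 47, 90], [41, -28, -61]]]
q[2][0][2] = 71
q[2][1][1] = 47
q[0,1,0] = 94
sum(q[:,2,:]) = -253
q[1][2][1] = -14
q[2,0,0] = -17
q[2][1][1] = 47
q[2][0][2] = 71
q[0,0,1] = 46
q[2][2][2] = -61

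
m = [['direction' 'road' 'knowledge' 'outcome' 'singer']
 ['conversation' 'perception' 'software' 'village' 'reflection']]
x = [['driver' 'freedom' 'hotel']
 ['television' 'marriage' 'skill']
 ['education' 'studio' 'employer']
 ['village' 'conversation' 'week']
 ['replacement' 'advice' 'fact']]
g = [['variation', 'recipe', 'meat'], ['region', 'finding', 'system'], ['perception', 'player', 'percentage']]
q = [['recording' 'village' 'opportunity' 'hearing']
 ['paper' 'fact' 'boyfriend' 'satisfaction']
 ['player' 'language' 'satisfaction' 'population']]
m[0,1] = 'road'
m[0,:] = ['direction', 'road', 'knowledge', 'outcome', 'singer']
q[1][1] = 'fact'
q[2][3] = 'population'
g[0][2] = 'meat'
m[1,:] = ['conversation', 'perception', 'software', 'village', 'reflection']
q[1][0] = 'paper'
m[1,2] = 'software'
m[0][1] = 'road'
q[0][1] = 'village'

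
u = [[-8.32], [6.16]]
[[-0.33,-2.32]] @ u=[[-11.55]]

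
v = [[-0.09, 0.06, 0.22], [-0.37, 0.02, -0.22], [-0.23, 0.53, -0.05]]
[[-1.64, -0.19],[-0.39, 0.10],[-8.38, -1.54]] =v @ [[1.74, -0.33], [-15.3, -3.07], [-2.55, -0.17]]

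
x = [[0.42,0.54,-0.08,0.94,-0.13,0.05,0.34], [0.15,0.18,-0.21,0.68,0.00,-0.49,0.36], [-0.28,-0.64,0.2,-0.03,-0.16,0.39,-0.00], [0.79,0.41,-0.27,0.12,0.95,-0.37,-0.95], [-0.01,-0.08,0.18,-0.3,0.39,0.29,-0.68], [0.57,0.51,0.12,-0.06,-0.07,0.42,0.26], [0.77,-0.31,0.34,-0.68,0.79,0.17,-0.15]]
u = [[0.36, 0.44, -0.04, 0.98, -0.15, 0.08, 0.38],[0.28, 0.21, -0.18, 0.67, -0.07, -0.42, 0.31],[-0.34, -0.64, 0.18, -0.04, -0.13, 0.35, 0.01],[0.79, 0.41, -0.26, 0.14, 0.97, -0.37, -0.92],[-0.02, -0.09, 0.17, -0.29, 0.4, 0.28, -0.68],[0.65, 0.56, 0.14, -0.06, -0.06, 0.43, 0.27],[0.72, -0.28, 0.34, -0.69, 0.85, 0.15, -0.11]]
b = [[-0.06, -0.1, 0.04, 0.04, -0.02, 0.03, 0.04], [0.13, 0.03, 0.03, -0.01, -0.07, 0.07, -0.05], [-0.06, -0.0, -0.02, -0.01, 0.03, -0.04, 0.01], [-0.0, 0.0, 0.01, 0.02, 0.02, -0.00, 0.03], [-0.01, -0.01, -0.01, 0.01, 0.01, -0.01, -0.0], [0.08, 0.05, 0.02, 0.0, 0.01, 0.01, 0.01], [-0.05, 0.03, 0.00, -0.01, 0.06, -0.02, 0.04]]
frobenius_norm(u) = 3.10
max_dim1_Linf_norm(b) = 0.13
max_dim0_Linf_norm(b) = 0.13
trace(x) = 1.58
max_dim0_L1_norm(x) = 2.99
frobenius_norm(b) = 0.28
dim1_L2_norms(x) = [1.22, 0.96, 0.84, 1.68, 0.91, 0.92, 1.39]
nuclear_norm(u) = 6.51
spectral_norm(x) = 2.05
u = b + x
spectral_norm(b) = 0.23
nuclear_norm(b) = 0.49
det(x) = 0.00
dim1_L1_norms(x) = [2.5, 2.07, 1.7, 3.86, 1.93, 2.01, 3.21]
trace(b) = 0.03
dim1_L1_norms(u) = [2.43, 2.14, 1.69, 3.86, 1.93, 2.17, 3.14]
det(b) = -0.00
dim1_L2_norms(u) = [1.21, 0.94, 0.84, 1.67, 0.91, 1.01, 1.39]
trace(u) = 1.61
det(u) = -0.02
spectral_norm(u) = 2.05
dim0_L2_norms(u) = [1.37, 1.1, 0.55, 1.41, 1.37, 0.85, 1.28]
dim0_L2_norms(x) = [1.35, 1.12, 0.57, 1.38, 1.31, 0.91, 1.3]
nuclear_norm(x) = 6.44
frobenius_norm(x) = 3.09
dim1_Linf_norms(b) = [0.1, 0.13, 0.06, 0.03, 0.01, 0.08, 0.06]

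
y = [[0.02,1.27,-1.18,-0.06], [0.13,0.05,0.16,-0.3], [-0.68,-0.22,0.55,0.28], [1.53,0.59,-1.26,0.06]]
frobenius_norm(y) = 2.88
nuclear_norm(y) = 4.34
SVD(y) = [[-0.55, 0.83, -0.08, 0.03], [0.00, -0.09, -0.79, 0.60], [0.33, 0.25, 0.53, 0.74], [-0.76, -0.49, 0.28, 0.30]] @ diag([2.5922575395515013, 1.1800708575398189, 0.43127600311098185, 0.1335463551140447]) @ [[-0.54,-0.47,0.69,0.03], [-0.78,0.60,-0.2,0.01], [-0.07,-0.2,-0.24,0.95], [0.31,0.62,0.65,0.32]]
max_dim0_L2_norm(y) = 1.82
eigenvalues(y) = [(-1.01+0j), (0.77+0.81j), (0.77-0.81j), (0.14+0j)]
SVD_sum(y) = [[0.78, 0.68, -0.99, -0.04], [-0.00, -0.0, 0.01, 0.0], [-0.47, -0.41, 0.60, 0.03], [1.07, 0.94, -1.37, -0.06]] + [[-0.76, 0.58, -0.20, 0.01], [0.08, -0.06, 0.02, -0.00], [-0.23, 0.17, -0.06, 0.00], [0.45, -0.35, 0.12, -0.01]] + [[0.00, 0.01, 0.01, -0.03], [0.03, 0.07, 0.08, -0.32], [-0.02, -0.05, -0.05, 0.22], [-0.01, -0.02, -0.03, 0.12]] + [[0.00, 0.0, 0.00, 0.0], [0.03, 0.05, 0.05, 0.03], [0.03, 0.06, 0.06, 0.03], [0.01, 0.02, 0.03, 0.01]]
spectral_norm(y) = 2.59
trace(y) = 0.68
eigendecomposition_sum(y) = [[-0.55-0.00j, 0.49+0.00j, -0.31+0.00j, 0.19-0.00j], [(0.21+0j), (-0.18-0j), (0.12-0j), (-0.07+0j)], [(-0.27-0j), 0.24+0.00j, (-0.16+0j), (0.09-0j)], [0.35+0.00j, -0.31-0.00j, (0.2-0j), (-0.12+0j)]] + [[0.28+0.07j, (0.38-0.13j), -0.45+0.01j, (-0.13+0.2j)], [(-0.04+0.18j), (0.09+0.23j), (-0.01-0.28j), -0.13-0.08j], [-0.21-0.03j, (-0.26+0.12j), 0.32-0.04j, 0.08-0.15j], [0.59-0.31j, 0.44-0.80j, -0.74+0.70j, (0.08+0.54j)]] + [[0.28-0.07j,0.38+0.13j,-0.45-0.01j,(-0.13-0.2j)],[(-0.04-0.18j),(0.09-0.23j),(-0.01+0.28j),-0.13+0.08j],[(-0.21+0.03j),-0.26-0.12j,0.32+0.04j,(0.08+0.15j)],[(0.59+0.31j),0.44+0.80j,-0.74-0.70j,(0.08-0.54j)]] + [[0j, 0.03-0.00j, 0.03+0.00j, (0.01+0j)], [0.00+0.00j, 0.06-0.00j, (0.07+0j), (0.03+0j)], [0.00+0.00j, 0.06-0.00j, 0.07+0.00j, 0.03+0.00j], [0.00+0.00j, 0.02-0.00j, (0.03+0j), 0.01+0.00j]]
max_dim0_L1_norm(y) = 3.15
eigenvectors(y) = [[(-0.75+0j), 0.28+0.25j, 0.28-0.25j, 0.30+0.00j], [(0.28+0j), -0.15+0.18j, -0.15-0.18j, (0.64+0j)], [-0.37+0.00j, -0.21-0.16j, (-0.21+0.16j), 0.65+0.00j], [0.48+0.00j, (0.86+0j), 0.86-0.00j, 0.28+0.00j]]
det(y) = -0.18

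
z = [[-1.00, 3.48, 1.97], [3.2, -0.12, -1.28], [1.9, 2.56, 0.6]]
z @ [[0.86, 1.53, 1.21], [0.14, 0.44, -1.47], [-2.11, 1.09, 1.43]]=[[-4.53, 2.15, -3.51],  [5.44, 3.45, 2.22],  [0.73, 4.69, -0.61]]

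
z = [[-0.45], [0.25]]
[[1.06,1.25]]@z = [[-0.16]]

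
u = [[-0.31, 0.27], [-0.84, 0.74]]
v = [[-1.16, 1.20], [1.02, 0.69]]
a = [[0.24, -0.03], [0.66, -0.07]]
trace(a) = 0.17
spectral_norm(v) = 1.70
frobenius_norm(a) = 0.71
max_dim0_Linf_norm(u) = 0.84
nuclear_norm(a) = 0.71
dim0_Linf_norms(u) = [0.84, 0.74]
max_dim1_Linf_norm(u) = 0.84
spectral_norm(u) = 1.19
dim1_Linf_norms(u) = [0.31, 0.84]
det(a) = 0.00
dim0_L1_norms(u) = [1.15, 1.01]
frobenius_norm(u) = 1.19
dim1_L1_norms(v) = [2.36, 1.71]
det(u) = -0.00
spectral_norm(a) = 0.71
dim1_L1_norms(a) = [0.27, 0.73]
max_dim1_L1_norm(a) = 0.73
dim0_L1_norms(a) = [0.9, 0.1]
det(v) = -2.02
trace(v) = -0.47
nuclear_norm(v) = 2.89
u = a @ v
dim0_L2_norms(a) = [0.7, 0.08]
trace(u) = 0.43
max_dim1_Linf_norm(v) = 1.2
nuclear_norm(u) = 1.19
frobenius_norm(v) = 2.07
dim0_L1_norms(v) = [2.18, 1.89]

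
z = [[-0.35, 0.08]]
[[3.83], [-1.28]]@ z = [[-1.34, 0.31], [0.45, -0.1]]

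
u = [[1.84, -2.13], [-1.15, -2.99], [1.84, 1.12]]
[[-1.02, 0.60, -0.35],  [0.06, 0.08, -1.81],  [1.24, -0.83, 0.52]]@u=[[-3.21, -0.01], [-3.31, -2.39], [4.19, 0.42]]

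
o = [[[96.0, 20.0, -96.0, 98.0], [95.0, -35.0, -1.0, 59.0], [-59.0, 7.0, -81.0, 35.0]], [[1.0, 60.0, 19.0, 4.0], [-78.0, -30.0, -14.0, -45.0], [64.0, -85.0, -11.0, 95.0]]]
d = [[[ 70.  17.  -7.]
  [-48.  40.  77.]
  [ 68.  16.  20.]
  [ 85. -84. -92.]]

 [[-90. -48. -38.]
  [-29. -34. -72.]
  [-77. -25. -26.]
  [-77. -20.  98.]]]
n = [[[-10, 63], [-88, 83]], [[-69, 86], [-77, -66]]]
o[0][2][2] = -81.0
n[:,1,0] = [-88, -77]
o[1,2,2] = -11.0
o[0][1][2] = -1.0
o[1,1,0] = -78.0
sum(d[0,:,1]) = -11.0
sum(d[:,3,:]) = -90.0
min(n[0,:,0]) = -88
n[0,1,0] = -88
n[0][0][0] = -10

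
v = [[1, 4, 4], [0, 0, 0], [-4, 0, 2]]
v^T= [[1, 0, -4], [4, 0, 0], [4, 0, 2]]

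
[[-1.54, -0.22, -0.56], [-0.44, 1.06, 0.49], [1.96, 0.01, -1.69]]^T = [[-1.54, -0.44, 1.96], [-0.22, 1.06, 0.01], [-0.56, 0.49, -1.69]]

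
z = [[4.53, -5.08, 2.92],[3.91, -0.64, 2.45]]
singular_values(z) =[8.42, 2.37]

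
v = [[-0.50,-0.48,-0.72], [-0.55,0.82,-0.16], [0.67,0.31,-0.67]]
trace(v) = -0.35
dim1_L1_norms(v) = [1.7, 1.53, 1.65]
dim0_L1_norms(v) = [1.72, 1.61, 1.55]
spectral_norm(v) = 1.00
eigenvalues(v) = [(-0.68+0.73j), (-0.68-0.73j), (1+0j)]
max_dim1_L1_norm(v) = 1.7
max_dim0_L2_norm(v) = 1.0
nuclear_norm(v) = 3.00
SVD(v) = [[0.31, 0.91, 0.29], [-0.83, 0.12, 0.55], [0.46, -0.41, 0.79]] @ diag([1.0028608628086493, 0.9994996207952299, 0.9942185865678044]) @ [[0.61, -0.69, -0.40], [-0.79, -0.47, -0.40], [0.08, 0.56, -0.83]]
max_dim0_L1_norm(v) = 1.72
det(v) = 1.00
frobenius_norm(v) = 1.73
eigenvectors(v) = [[(-0.01-0.67j),  -0.01+0.67j,  (-0.32+0j)], [(0.03-0.23j),  0.03+0.23j,  (0.94+0j)], [(-0.71+0j),  (-0.71-0j),  (0.05+0j)]]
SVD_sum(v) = [[0.19, -0.22, -0.13], [-0.5, 0.57, 0.33], [0.28, -0.32, -0.19]] + [[-0.72, -0.42, -0.36], [-0.09, -0.05, -0.05], [0.32, 0.19, 0.16]] + [[0.02, 0.16, -0.24], [0.05, 0.30, -0.45], [0.07, 0.44, -0.65]]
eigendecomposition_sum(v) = [[(-0.3+0.33j), -0.09+0.13j, -0.35-0.31j], [(-0.12+0.1j), (-0.04+0.04j), -0.10-0.13j], [0.34+0.32j, 0.13+0.09j, (-0.34+0.37j)]] + [[(-0.3-0.33j), (-0.09-0.13j), (-0.35+0.31j)],  [(-0.12-0.1j), -0.04-0.04j, -0.10+0.13j],  [(0.34-0.32j), 0.13-0.09j, -0.34-0.37j]] + [[0.11+0.00j, (-0.31-0j), -0.02-0.00j],[-0.31-0.00j, 0.89+0.00j, (0.05+0j)],[(-0.01-0j), (0.04+0j), 0.00+0.00j]]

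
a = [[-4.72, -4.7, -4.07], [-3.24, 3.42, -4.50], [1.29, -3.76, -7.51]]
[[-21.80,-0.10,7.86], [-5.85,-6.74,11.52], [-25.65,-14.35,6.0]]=a @ [[0.47,-1.17,-1.14], [2.01,-0.5,0.59], [2.49,1.96,-1.29]]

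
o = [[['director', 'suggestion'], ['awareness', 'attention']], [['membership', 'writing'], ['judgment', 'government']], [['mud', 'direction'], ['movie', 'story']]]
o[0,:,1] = ['suggestion', 'attention']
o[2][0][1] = 'direction'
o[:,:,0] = [['director', 'awareness'], ['membership', 'judgment'], ['mud', 'movie']]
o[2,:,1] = ['direction', 'story']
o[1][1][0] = 'judgment'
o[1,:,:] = [['membership', 'writing'], ['judgment', 'government']]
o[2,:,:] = [['mud', 'direction'], ['movie', 'story']]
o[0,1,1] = 'attention'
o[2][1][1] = 'story'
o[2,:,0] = ['mud', 'movie']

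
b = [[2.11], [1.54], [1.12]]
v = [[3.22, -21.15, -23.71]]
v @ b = [[-52.33]]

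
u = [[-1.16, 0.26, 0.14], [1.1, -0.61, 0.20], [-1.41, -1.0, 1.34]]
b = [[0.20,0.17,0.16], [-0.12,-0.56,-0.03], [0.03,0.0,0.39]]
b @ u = [[-0.27, -0.21, 0.28], [-0.43, 0.34, -0.17], [-0.58, -0.38, 0.53]]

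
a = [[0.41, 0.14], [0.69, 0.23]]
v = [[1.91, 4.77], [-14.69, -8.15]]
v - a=[[1.50, 4.63], [-15.38, -8.38]]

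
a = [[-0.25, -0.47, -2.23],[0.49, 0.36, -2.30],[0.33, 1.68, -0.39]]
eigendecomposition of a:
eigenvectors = [[-0.97+0.00j, (0.45+0.37j), (0.45-0.37j)], [0.20+0.00j, 0.61+0.00j, 0.61-0.00j], [(-0.14+0j), 0.17-0.50j, 0.17+0.50j]]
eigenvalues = [(-0.47+0j), (0.09+2.19j), (0.09-2.19j)]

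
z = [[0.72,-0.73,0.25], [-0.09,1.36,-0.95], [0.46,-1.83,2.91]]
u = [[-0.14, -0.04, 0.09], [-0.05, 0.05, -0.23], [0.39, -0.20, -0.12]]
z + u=[[0.58, -0.77, 0.34], [-0.14, 1.41, -1.18], [0.85, -2.03, 2.79]]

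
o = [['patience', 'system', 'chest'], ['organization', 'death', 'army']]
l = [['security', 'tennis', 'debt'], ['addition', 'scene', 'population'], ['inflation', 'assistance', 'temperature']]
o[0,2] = 'chest'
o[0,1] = 'system'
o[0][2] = 'chest'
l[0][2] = 'debt'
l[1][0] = 'addition'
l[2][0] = 'inflation'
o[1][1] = 'death'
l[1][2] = 'population'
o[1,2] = 'army'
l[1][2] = 'population'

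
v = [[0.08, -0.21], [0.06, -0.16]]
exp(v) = [[1.08, -0.20],[0.06, 0.85]]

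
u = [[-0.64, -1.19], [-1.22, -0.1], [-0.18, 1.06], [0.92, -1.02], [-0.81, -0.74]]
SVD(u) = [[0.65, 0.07], [0.27, 0.60], [-0.44, 0.32], [0.28, -0.68], [0.48, 0.26]] @ diag([2.0699419774793992, 1.8127162518907023]) @ [[-0.38, -0.92], [-0.92, 0.38]]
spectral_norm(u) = 2.07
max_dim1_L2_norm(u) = 1.37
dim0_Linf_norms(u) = [1.22, 1.19]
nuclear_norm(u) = 3.88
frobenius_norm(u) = 2.75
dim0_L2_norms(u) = [1.85, 2.03]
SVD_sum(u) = [[-0.52, -1.24], [-0.21, -0.52], [0.35, 0.84], [-0.23, -0.54], [-0.38, -0.92]] + [[-0.12, 0.05], [-1.01, 0.42], [-0.53, 0.22], [1.15, -0.48], [-0.43, 0.18]]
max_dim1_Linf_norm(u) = 1.22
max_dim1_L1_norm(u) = 1.94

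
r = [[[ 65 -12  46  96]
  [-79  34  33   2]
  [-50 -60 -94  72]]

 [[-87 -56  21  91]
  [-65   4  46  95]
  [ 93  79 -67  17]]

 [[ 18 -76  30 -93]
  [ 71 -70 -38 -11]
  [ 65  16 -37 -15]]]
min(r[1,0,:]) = -87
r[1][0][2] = 21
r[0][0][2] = 46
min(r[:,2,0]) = -50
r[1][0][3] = 91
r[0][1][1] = 34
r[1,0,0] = -87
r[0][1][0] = -79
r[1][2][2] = -67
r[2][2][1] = 16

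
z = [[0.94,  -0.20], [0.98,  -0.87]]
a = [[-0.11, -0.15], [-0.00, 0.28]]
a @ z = [[-0.25, 0.15],[0.27, -0.24]]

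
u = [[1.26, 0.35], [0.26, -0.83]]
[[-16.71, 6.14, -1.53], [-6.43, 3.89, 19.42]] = u @ [[-14.18, 5.68, 4.86], [3.30, -2.91, -21.88]]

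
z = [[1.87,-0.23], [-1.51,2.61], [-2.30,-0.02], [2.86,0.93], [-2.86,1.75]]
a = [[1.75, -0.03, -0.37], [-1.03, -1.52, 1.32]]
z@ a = [[3.51,  0.29,  -1.0], [-5.33,  -3.92,  4.00], [-4.0,  0.1,  0.82], [4.05,  -1.5,  0.17], [-6.81,  -2.57,  3.37]]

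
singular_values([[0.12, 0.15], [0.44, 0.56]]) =[0.74, 0.0]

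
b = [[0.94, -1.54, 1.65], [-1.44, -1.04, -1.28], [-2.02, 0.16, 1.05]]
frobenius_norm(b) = 4.00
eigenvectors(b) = [[-0.37+0.00j, (-0.13-0.62j), -0.13+0.62j], [-0.91+0.00j, 0.36j, 0.00-0.36j], [(-0.2+0j), 0.68+0.00j, 0.68-0.00j]]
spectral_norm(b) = 2.81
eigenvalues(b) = [(-1.92+0j), (1.43+1.92j), (1.43-1.92j)]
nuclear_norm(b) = 6.80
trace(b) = 0.95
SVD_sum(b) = [[1.6, -0.33, 0.99], [-1.41, 0.29, -0.87], [-0.99, 0.21, -0.61]] + [[-0.72, -0.52, 0.99],[-0.13, -0.09, 0.17],[-0.98, -0.71, 1.35]] + [[0.06, -0.69, -0.32], [0.1, -1.24, -0.58], [-0.05, 0.66, 0.31]]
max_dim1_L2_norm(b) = 2.44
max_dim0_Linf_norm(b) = 2.02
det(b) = -10.99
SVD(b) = [[-0.68, 0.59, 0.44], [0.60, 0.1, 0.79], [0.42, 0.8, -0.42]] @ diag([2.807058050433629, 2.2552162110114375, 1.7361523386750868]) @ [[-0.84,0.17,-0.52], [-0.54,-0.39,0.74], [0.07,-0.90,-0.42]]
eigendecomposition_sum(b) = [[(-0.36+0j),-0.62+0.00j,(-0.07+0j)],[-0.88+0.00j,-1.52+0.00j,-0.16+0.00j],[(-0.2+0j),-0.34+0.00j,-0.04+0.00j]] + [[0.65+0.73j, -0.46-0.14j, 0.86-0.69j], [(-0.28-0.48j), 0.24+0.13j, -0.56+0.29j], [-0.91+0.53j, (0.25-0.45j), 0.54+1.06j]] + [[(0.65-0.73j), (-0.46+0.14j), (0.86+0.69j)], [(-0.28+0.48j), 0.24-0.13j, -0.56-0.29j], [-0.91-0.53j, (0.25+0.45j), 0.54-1.06j]]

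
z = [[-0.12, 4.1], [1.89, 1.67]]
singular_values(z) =[4.48, 1.78]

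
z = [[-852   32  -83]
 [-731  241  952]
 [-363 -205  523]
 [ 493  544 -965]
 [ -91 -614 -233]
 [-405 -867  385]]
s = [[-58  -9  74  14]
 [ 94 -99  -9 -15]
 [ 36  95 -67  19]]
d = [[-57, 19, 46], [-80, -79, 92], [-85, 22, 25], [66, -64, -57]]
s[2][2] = -67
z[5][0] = -405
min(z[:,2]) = -965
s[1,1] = -99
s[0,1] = -9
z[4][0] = -91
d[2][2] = 25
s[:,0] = [-58, 94, 36]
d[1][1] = -79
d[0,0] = -57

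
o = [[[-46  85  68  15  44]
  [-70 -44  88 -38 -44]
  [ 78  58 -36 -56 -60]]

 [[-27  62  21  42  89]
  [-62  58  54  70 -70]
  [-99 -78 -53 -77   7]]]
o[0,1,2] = 88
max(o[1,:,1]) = 62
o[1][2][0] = -99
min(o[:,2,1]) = -78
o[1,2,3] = -77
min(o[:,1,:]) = -70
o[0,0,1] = 85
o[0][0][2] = 68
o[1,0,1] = 62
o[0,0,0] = -46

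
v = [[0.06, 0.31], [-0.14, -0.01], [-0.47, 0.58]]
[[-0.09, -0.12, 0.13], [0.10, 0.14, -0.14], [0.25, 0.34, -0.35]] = v@[[-0.71, -0.98, 1.01], [-0.15, -0.21, 0.22]]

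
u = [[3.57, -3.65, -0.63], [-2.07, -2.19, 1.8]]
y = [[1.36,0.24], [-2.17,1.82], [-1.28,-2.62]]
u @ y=[[13.58, -4.14], [-0.37, -9.20]]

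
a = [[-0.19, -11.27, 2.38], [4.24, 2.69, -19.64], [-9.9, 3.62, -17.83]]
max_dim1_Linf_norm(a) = 19.64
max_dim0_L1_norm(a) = 39.85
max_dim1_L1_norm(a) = 31.35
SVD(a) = [[0.18, -0.98, -0.08],[-0.69, -0.18, 0.71],[-0.71, -0.07, -0.70]] @ diag([27.537675715992115, 10.607216131642696, 10.091748218097662]) @ [[0.15,-0.23,0.96],[0.01,0.97,0.23],[0.99,0.02,-0.15]]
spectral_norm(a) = 27.54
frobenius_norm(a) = 31.19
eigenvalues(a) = [(-18.61+0j), (1.64+12.48j), (1.64-12.48j)]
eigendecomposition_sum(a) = [[(-2.89-0j), -0.57+0.00j, (-5.61+0j)], [(-6.29-0j), (-1.25+0j), (-12.23+0j)], [-7.44-0.00j, -1.48+0.00j, (-14.48+0j)]] + [[1.35+5.19j,(-5.35+0.51j),(4-2.44j)], [5.26-2.84j,(1.97+5.66j),-3.70-3.68j], [(-1.23-2.38j),2.55-0.84j,(-1.68+1.63j)]] + [[(1.35-5.19j), -5.35-0.51j, (4+2.44j)], [(5.26+2.84j), 1.97-5.66j, (-3.7+3.68j)], [-1.23+2.38j, 2.55+0.84j, -1.68-1.63j]]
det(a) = -2947.78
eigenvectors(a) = [[0.28+0.00j, 0.15-0.62j, 0.15+0.62j], [0.62+0.00j, -0.71+0.00j, -0.71-0.00j], [(0.73+0j), (-0.01+0.32j), -0.01-0.32j]]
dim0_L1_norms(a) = [14.33, 17.58, 39.85]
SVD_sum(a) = [[0.72, -1.13, 4.69], [-2.78, 4.39, -18.16], [-2.86, 4.52, -18.69]] + [[-0.12, -10.12, -2.43], [-0.02, -1.86, -0.45], [-0.01, -0.73, -0.18]] + [[-0.79, -0.02, 0.12], [7.04, 0.16, -1.04], [-7.03, -0.16, 1.04]]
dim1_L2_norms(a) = [11.52, 20.27, 20.71]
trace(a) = -15.33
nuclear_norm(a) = 48.24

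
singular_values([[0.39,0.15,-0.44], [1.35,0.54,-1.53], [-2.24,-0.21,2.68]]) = [4.11, 0.37, 0.0]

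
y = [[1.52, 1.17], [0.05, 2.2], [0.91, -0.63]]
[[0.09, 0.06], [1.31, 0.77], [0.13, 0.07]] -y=[[-1.43, -1.11], [1.26, -1.43], [-0.78, 0.7]]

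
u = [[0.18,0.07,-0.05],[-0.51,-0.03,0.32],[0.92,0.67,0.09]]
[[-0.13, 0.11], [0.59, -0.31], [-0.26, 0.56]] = u@ [[-2.08, 0.14],[2.63, 0.74],[-1.24, -0.69]]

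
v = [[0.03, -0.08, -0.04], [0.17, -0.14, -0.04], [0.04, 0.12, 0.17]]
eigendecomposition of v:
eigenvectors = [[0.36+0.27j,(0.36-0.27j),(-0.18+0j)], [0.75+0.00j,(0.75-0j),(-0.25+0j)], [(-0.44-0.2j),-0.44+0.20j,(0.95+0j)]]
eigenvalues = [(-0.04+0.07j), (-0.04-0.07j), (0.13+0j)]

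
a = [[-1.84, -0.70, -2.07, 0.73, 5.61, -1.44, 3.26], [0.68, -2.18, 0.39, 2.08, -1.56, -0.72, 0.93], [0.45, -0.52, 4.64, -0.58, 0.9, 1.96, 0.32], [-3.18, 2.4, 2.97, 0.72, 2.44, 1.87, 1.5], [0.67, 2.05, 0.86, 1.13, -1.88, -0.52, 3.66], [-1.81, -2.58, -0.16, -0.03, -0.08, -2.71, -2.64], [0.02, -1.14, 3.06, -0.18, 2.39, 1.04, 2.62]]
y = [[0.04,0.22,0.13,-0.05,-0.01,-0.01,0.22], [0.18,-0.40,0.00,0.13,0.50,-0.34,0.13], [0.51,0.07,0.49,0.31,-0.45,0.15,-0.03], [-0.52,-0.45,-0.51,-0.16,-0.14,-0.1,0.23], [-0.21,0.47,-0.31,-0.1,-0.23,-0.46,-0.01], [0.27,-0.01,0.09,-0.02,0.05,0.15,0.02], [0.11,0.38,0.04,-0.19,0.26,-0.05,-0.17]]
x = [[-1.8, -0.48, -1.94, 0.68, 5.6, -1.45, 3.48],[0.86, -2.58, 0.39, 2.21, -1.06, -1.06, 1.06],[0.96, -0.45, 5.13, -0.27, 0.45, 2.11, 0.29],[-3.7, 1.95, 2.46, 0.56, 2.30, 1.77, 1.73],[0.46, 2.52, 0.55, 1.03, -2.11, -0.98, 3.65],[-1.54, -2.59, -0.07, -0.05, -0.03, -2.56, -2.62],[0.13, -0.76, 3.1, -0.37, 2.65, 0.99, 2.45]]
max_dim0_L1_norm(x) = 15.28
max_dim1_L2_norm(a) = 7.27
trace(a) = -0.63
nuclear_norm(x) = 32.98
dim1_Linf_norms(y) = [0.22, 0.5, 0.51, 0.52, 0.47, 0.27, 0.38]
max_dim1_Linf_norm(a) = 5.61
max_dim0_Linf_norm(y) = 0.52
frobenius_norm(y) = 1.85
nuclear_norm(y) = 3.99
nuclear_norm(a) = 32.11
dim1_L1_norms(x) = [15.43, 9.22, 9.66, 14.47, 11.3, 9.46, 10.45]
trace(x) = -0.91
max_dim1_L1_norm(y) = 2.11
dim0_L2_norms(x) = [4.6, 4.95, 6.8, 2.63, 7.03, 4.39, 6.52]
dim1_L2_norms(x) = [7.3, 3.98, 5.68, 5.94, 5.16, 4.74, 4.93]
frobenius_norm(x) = 14.50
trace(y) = -0.28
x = y + a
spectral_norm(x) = 8.92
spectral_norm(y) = 1.25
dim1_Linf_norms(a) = [5.61, 2.18, 4.64, 3.18, 3.66, 2.71, 3.06]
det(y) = 0.00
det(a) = -3818.64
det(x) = -5739.00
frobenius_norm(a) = 14.24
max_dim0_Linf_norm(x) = 5.6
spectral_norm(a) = 8.96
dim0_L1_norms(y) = [1.84, 2.0, 1.57, 0.96, 1.64, 1.26, 0.81]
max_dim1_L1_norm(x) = 15.43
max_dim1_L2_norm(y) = 0.92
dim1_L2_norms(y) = [0.34, 0.77, 0.91, 0.92, 0.8, 0.33, 0.54]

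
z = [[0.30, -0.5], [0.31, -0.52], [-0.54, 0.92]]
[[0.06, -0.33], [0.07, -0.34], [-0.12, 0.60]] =z @[[-0.61, -0.18], [-0.49, 0.55]]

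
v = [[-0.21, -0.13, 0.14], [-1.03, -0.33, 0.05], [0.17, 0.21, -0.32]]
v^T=[[-0.21, -1.03, 0.17], [-0.13, -0.33, 0.21], [0.14, 0.05, -0.32]]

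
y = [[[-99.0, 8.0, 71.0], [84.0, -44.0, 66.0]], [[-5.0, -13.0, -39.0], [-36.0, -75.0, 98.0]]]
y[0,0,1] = 8.0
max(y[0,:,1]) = 8.0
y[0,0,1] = 8.0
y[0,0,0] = -99.0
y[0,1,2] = 66.0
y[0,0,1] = 8.0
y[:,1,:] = [[84.0, -44.0, 66.0], [-36.0, -75.0, 98.0]]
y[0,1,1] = -44.0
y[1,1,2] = 98.0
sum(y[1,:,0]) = -41.0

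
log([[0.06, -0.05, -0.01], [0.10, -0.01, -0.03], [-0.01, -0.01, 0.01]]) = [[-1.91, -1.14, -0.91], [2.02, -3.54, -0.92], [0.42, -0.75, -5.27]]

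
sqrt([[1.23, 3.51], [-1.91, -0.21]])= [[1.53, 1.42], [-0.77, 0.94]]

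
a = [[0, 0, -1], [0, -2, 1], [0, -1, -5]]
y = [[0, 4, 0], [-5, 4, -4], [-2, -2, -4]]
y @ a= [[0, -8, 4], [0, -4, 29], [0, 8, 20]]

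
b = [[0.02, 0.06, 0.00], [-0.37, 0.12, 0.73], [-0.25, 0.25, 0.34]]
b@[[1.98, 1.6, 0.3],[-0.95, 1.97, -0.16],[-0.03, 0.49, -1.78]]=[[-0.02, 0.15, -0.00], [-0.87, 0.0, -1.43], [-0.74, 0.26, -0.72]]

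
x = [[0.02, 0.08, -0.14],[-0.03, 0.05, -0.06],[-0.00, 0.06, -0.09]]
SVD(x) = [[-0.77, 0.47, -0.42], [-0.37, -0.88, -0.31], [-0.52, -0.08, 0.85]] @ diag([0.20894169562305334, 0.037923706975621835, 0.0022716248348962]) @ [[-0.02, -0.53, 0.85], [0.94, -0.29, -0.16], [0.33, 0.79, 0.51]]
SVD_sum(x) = [[0.0, 0.09, -0.14],[0.00, 0.04, -0.06],[0.00, 0.06, -0.09]] + [[0.02, -0.01, -0.00], [-0.03, 0.01, 0.01], [-0.00, 0.00, 0.0]] + [[-0.00, -0.0, -0.0], [-0.00, -0.0, -0.00], [0.0, 0.0, 0.00]]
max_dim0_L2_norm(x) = 0.18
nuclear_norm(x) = 0.25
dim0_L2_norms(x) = [0.04, 0.11, 0.18]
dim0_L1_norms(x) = [0.05, 0.19, 0.29]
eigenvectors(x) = [[(0.02+0j), 0.53-0.27j, 0.53+0.27j], [0.87+0.00j, (0.64+0j), 0.64-0.00j], [0.50+0.00j, 0.45-0.19j, (0.45+0.19j)]]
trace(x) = -0.02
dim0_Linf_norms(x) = [0.03, 0.08, 0.14]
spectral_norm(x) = 0.21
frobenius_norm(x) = 0.21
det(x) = 0.00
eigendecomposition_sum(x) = [[-0.00-0.00j, (-0+0j), 0j], [-0.02-0.00j, (-0+0j), 0.03+0.00j], [(-0.01-0j), -0.00+0.00j, (0.02+0j)]] + [[0.01+0.03j, 0.04+0.02j, (-0.07-0.04j)], [(-0+0.03j), 0.03+0.04j, (-0.05-0.07j)], [(0.01+0.02j), (0.03+0.02j), (-0.05-0.04j)]] + [[0.01-0.03j, 0.04-0.02j, (-0.07+0.04j)], [(-0-0.03j), 0.03-0.04j, -0.05+0.07j], [(0.01-0.02j), 0.03-0.02j, (-0.05+0.04j)]]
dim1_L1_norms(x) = [0.24, 0.14, 0.15]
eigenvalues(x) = [(0.01+0j), (-0.02+0.03j), (-0.02-0.03j)]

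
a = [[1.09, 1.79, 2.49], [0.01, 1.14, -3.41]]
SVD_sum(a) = [[0.44, 0.17, 2.7], [-0.53, -0.21, -3.23]] + [[0.65, 1.62, -0.21], [0.54, 1.35, -0.18]]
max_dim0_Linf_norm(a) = 3.41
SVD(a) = [[-0.64, 0.77], [0.77, 0.64]] @ diag([4.278373061986496, 2.283774056790272]) @ [[-0.16,-0.06,-0.98],  [0.37,0.92,-0.12]]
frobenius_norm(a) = 4.85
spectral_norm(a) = 4.28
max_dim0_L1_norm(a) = 5.9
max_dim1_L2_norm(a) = 3.6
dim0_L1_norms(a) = [1.1, 2.93, 5.9]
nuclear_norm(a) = 6.56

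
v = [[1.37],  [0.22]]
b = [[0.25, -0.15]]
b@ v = [[0.31]]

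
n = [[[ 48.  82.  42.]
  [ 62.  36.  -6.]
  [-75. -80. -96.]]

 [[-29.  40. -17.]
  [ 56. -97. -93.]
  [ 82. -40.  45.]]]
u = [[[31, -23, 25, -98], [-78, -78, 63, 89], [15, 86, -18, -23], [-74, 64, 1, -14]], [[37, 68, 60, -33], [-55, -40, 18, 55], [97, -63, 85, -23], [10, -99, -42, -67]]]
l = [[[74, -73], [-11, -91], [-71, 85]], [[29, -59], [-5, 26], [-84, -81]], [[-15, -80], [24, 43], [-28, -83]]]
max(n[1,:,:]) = 82.0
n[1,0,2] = -17.0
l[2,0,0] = -15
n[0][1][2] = -6.0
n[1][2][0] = 82.0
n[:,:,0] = [[48.0, 62.0, -75.0], [-29.0, 56.0, 82.0]]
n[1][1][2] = -93.0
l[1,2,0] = -84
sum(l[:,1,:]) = -14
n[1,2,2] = 45.0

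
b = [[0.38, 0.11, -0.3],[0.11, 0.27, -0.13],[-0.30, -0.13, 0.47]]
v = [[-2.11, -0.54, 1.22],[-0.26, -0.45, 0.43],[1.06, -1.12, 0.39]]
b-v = [[2.49,0.65,-1.52], [0.37,0.72,-0.56], [-1.36,0.99,0.08]]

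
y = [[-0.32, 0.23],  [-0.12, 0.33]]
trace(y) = 0.01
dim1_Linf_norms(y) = [0.32, 0.33]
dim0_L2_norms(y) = [0.34, 0.4]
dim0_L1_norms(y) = [0.44, 0.56]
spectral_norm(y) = 0.50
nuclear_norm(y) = 0.66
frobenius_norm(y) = 0.53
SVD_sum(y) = [[-0.24, 0.29], [-0.21, 0.26]] + [[-0.08, -0.06], [0.09, 0.07]]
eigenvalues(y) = [-0.27, 0.28]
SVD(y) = [[-0.75, -0.66], [-0.66, 0.75]] @ diag([0.5046924084771062, 0.1545495804768742]) @ [[0.63, -0.77], [0.77, 0.63]]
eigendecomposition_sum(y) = [[-0.30, 0.11],[-0.06, 0.02]] + [[-0.02, 0.12],[-0.06, 0.31]]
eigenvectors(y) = [[-0.98,-0.36], [-0.19,-0.93]]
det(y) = -0.08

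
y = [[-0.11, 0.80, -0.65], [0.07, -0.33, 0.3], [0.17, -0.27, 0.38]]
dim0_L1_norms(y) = [0.35, 1.4, 1.33]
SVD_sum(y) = [[-0.16, 0.76, -0.68], [0.07, -0.33, 0.3], [0.07, -0.35, 0.31]] + [[0.05, 0.04, 0.03], [0.0, 0.00, 0.0], [0.1, 0.08, 0.07]] + [[-0.00, 0.00, 0.00], [-0.0, 0.0, 0.00], [0.0, -0.0, -0.0]]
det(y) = 0.00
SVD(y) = [[-0.84, 0.43, 0.32], [0.37, 0.02, 0.93], [0.39, 0.9, -0.18]] @ diag([1.2245298473112323, 0.15850968810621094, 0.001154045233540376]) @ [[0.15, -0.74, 0.66], [0.69, 0.56, 0.47], [-0.71, 0.38, 0.59]]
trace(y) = -0.06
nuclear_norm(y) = 1.38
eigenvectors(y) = [[-0.67+0.00j, (0.77+0j), (0.77-0j)], [0.39+0.00j, -0.36-0.01j, (-0.36+0.01j)], [(0.63+0j), (-0.52-0.09j), (-0.52+0.09j)]]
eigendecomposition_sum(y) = [[-0.12+0.00j, (-0.29+0j), (0.02-0j)], [(0.07-0j), 0.17+0.00j, -0.01+0.00j], [0.12-0.00j, (0.27+0j), (-0.01+0j)]] + [[(0.01+0.26j), (0.54+0.81j), -0.33-0.23j], [-0.00-0.12j, -0.25-0.39j, 0.15+0.11j], [(0.03-0.18j), (-0.27-0.62j), 0.20+0.20j]] + [[0.01-0.26j, 0.54-0.81j, (-0.33+0.23j)], [-0.00+0.12j, -0.25+0.39j, 0.15-0.11j], [(0.03+0.18j), -0.27+0.62j, 0.20-0.20j]]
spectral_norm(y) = 1.22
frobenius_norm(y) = 1.23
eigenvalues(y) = [(0.03+0j), (-0.05+0.07j), (-0.05-0.07j)]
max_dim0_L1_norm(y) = 1.4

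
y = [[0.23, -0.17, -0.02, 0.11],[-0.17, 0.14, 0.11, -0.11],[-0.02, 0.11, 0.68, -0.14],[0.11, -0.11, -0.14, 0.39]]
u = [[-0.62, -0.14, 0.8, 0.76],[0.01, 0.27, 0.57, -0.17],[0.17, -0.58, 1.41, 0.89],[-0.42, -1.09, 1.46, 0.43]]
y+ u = [[-0.39, -0.31, 0.78, 0.87],  [-0.16, 0.41, 0.68, -0.28],  [0.15, -0.47, 2.09, 0.75],  [-0.31, -1.20, 1.32, 0.82]]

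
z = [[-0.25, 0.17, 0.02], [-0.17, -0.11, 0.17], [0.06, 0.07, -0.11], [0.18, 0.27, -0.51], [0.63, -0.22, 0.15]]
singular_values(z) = [0.75, 0.67, 0.11]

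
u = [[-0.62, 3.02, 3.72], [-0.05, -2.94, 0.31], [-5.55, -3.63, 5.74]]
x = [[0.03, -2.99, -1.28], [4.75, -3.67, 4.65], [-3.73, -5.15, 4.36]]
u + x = [[-0.59, 0.03, 2.44], [4.70, -6.61, 4.96], [-9.28, -8.78, 10.1]]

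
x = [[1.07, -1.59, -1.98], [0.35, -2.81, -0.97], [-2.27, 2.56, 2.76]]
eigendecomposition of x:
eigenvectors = [[0.53, 0.73, 0.21], [0.15, -0.16, 0.91], [-0.83, 0.66, -0.36]]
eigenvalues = [3.73, -0.37, -2.34]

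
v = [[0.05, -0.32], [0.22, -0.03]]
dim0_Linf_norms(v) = [0.22, 0.32]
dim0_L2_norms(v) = [0.23, 0.32]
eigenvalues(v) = [(0.01+0.26j), (0.01-0.26j)]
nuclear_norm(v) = 0.54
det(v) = 0.07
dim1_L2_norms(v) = [0.32, 0.22]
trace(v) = 0.02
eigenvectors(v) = [[(0.77+0j), 0.77-0.00j], [(0.1-0.63j), 0.10+0.63j]]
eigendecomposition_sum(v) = [[0.03+0.13j, (-0.16+0.01j)], [0.11-0.00j, (-0.02+0.13j)]] + [[(0.03-0.13j), (-0.16-0.01j)], [(0.11+0j), (-0.02-0.13j)]]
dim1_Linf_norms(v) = [0.32, 0.22]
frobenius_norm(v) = 0.39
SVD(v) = [[-0.95,-0.31], [-0.31,0.95]] @ diag([0.33421636409645433, 0.20615387934779747]) @ [[-0.35, 0.94], [0.94, 0.35]]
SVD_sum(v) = [[0.11, -0.30], [0.04, -0.10]] + [[-0.06, -0.02],[0.18, 0.07]]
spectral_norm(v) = 0.33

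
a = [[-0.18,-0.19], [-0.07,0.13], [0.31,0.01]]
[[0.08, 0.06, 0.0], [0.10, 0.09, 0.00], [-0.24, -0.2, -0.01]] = a @ [[-0.79, -0.67, -0.02], [0.35, 0.30, 0.01]]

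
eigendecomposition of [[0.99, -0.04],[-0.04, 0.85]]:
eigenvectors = [[0.97, 0.26], [-0.26, 0.97]]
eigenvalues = [1.0, 0.84]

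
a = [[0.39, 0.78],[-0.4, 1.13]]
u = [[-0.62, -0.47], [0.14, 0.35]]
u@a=[[-0.05,-1.01], [-0.09,0.50]]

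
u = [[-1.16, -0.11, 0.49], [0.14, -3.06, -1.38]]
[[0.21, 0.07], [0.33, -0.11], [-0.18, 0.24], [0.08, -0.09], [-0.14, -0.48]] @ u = [[-0.23, -0.24, 0.01],[-0.4, 0.30, 0.31],[0.24, -0.71, -0.42],[-0.11, 0.27, 0.16],[0.10, 1.48, 0.59]]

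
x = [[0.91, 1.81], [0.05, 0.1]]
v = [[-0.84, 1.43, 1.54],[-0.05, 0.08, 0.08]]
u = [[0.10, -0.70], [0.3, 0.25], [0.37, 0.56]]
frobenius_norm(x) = 2.03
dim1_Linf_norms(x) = [1.81, 0.1]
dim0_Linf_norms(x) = [0.91, 1.81]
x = v @ u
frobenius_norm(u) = 1.05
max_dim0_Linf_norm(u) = 0.7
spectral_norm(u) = 0.96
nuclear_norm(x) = 2.03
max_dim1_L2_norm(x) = 2.03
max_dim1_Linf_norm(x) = 1.81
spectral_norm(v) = 2.27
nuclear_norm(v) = 2.27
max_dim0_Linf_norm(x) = 1.81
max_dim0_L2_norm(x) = 1.81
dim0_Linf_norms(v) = [0.84, 1.43, 1.54]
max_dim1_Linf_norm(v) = 1.54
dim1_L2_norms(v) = [2.26, 0.12]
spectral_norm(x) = 2.03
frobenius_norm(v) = 2.27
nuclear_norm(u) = 1.38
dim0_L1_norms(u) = [0.77, 1.51]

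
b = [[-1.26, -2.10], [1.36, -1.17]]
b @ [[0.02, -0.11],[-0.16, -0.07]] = [[0.31, 0.29], [0.21, -0.07]]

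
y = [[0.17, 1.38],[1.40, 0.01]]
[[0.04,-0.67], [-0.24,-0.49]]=y@ [[-0.17,-0.35], [0.05,-0.44]]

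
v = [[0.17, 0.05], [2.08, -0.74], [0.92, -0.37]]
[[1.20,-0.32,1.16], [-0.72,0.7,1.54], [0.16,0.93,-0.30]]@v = [[0.61, -0.13], [2.75, -1.12], [1.69, -0.57]]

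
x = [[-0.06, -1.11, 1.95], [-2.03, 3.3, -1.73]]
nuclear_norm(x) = 6.01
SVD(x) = [[-0.40,0.92], [0.92,0.4]] @ diag([4.5825085333043445, 1.4292010153203982]) @ [[-0.4,  0.76,  -0.52], [-0.60,  0.21,  0.77]]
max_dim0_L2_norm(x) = 3.48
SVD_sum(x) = [[0.73, -1.38, 0.94], [-1.69, 3.18, -2.17]] + [[-0.79,0.27,1.01], [-0.34,0.12,0.44]]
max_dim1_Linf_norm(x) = 3.3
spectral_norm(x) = 4.58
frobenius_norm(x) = 4.80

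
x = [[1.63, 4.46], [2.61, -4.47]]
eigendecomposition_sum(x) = [[2.63, 1.54], [0.90, 0.53]] + [[-1.00, 2.92], [1.71, -5.0]]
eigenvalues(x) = [3.16, -6.0]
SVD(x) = [[-0.66, 0.75], [0.75, 0.66]] @ diag([6.36361546155269, 2.9742054834001515]) @ [[0.14, -0.99], [0.99, 0.14]]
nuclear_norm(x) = 9.34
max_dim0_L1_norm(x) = 8.93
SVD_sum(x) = [[-0.59,4.15],[0.67,-4.74]] + [[2.22, 0.31], [1.94, 0.27]]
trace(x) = -2.84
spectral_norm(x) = 6.36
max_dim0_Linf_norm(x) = 4.47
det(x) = -18.93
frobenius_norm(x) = 7.02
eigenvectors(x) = [[0.95, -0.5], [0.32, 0.86]]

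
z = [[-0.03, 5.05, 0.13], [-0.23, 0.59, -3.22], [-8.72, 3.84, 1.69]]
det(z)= 143.912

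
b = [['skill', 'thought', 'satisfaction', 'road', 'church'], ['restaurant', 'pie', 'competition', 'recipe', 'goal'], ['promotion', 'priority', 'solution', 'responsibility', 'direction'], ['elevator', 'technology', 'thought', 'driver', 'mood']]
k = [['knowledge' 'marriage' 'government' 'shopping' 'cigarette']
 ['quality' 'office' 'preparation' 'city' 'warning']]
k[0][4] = 'cigarette'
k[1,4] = 'warning'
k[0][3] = 'shopping'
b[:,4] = ['church', 'goal', 'direction', 'mood']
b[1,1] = 'pie'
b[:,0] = ['skill', 'restaurant', 'promotion', 'elevator']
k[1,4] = 'warning'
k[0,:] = ['knowledge', 'marriage', 'government', 'shopping', 'cigarette']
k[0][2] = 'government'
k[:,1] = ['marriage', 'office']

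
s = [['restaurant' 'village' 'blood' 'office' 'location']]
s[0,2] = 'blood'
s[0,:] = ['restaurant', 'village', 'blood', 'office', 'location']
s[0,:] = ['restaurant', 'village', 'blood', 'office', 'location']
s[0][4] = 'location'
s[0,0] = 'restaurant'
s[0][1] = 'village'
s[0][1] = 'village'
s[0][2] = 'blood'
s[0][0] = 'restaurant'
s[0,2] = 'blood'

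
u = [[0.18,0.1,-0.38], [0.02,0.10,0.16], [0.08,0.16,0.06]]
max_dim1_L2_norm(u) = 0.43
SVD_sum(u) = [[0.16,0.07,-0.39], [-0.05,-0.02,0.11], [-0.0,-0.0,0.00]] + [[0.02, 0.03, 0.01],[0.06, 0.12, 0.05],[0.08, 0.16, 0.06]] + [[0.0,-0.00,0.00],[0.00,-0.00,0.00],[-0.0,0.00,-0.0]]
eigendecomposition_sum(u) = [[0.09+0.13j, 0.04+0.22j, -0.18+0.05j], [(0.01-0.07j), 0.06-0.08j, 0.07+0.04j], [(0.04-0.04j), (0.08-0.03j), 0.03+0.06j]] + [[(0.09-0.13j), (0.04-0.22j), -0.18-0.05j], [0.01+0.07j, (0.06+0.08j), (0.07-0.04j)], [(0.04+0.04j), 0.08+0.03j, 0.03-0.06j]] + [[0.00-0.00j, 0.02-0.00j, (-0.02+0j)], [-0.00+0.00j, -0.01+0.00j, (0.01-0j)], [-0j, (0.01-0j), -0.01+0.00j]]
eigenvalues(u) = [(0.18+0.1j), (0.18-0.1j), (-0.01+0j)]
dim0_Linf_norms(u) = [0.18, 0.16, 0.38]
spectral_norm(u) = 0.45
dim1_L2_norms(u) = [0.43, 0.19, 0.19]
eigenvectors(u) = [[(0.87+0j),(0.87-0j),(0.81+0j)], [-0.28-0.27j,-0.28+0.27j,(-0.53+0j)], [(-0.06-0.31j),-0.06+0.31j,(0.27+0j)]]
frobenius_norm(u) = 0.51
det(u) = -0.00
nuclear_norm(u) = 0.69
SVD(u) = [[-0.96, -0.17, -0.22], [0.28, -0.60, -0.75], [0.00, -0.78, 0.62]] @ diag([0.4476106593619073, 0.24087183228396405, 0.00504559587803895]) @ [[-0.37, -0.15, 0.91], [-0.44, -0.84, -0.32], [-0.82, 0.52, -0.25]]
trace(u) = 0.34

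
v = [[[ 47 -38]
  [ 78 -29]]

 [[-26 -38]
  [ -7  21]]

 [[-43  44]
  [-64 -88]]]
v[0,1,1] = -29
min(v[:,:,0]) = -64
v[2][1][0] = -64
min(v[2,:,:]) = -88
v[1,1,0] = -7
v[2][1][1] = -88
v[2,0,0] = -43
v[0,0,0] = 47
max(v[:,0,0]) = 47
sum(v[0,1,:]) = 49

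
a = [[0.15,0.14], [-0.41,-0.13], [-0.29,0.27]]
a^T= [[0.15, -0.41, -0.29], [0.14, -0.13, 0.27]]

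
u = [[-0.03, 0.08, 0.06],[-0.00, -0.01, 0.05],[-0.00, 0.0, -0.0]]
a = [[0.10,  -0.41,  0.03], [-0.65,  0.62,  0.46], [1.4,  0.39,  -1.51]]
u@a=[[0.03,0.09,-0.05], [0.08,0.01,-0.08], [0.0,0.0,0.0]]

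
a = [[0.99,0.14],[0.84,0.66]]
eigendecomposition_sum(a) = [[0.86, 0.22], [1.33, 0.34]] + [[0.13, -0.08],[-0.49, 0.32]]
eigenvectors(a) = [[0.54, -0.25], [0.84, 0.97]]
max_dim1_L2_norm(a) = 1.07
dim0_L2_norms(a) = [1.3, 0.67]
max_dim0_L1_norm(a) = 1.83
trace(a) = 1.65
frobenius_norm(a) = 1.46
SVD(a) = [[-0.68, -0.73],[-0.73, 0.68]] @ diag([1.4132072315220947, 0.3791376013713974]) @ [[-0.91,-0.41],  [-0.41,0.91]]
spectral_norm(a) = 1.41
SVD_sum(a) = [[0.88,0.39], [0.95,0.42]] + [[0.11, -0.25], [-0.11, 0.24]]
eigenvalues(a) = [1.21, 0.44]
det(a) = 0.54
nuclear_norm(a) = 1.79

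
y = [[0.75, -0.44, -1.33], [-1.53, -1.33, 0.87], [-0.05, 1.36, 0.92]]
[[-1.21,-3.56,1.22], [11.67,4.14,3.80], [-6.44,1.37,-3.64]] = y @ [[0.83, -0.47, -1.02],[-7.26, -0.82, -2.19],[3.78, 2.68, -0.77]]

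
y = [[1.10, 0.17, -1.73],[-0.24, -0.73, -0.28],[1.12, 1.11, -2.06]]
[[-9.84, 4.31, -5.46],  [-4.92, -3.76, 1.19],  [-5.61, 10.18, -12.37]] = y @ [[-3.08, 0.42, 4.89], [6.09, 5.65, -5.44], [4.33, -1.67, 5.73]]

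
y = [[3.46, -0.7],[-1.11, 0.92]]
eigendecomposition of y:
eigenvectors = [[0.93,0.24], [-0.37,0.97]]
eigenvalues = [3.74, 0.64]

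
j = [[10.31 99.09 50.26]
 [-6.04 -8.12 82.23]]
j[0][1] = 99.09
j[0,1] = 99.09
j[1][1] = -8.12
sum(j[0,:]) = 159.66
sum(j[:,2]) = 132.49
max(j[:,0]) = 10.31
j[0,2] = 50.26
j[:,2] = [50.26, 82.23]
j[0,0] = 10.31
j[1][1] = -8.12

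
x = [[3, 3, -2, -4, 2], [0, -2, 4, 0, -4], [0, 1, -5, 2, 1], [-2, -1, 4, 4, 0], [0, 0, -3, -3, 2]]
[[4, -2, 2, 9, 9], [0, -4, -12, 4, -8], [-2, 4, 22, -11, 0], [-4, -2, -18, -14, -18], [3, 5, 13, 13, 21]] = x @ [[0, 0, 0, -3, -5], [0, -2, -2, 0, 0], [0, -1, -5, 0, -2], [-1, 0, 0, -5, -5], [0, 1, -1, -1, 0]]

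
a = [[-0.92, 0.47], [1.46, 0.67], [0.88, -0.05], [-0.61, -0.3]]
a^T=[[-0.92, 1.46, 0.88, -0.61], [0.47, 0.67, -0.05, -0.30]]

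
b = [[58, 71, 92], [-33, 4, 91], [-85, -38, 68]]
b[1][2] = 91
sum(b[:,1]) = 37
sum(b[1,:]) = 62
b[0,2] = 92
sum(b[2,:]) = -55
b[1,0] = -33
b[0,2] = 92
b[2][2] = 68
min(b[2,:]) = -85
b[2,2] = 68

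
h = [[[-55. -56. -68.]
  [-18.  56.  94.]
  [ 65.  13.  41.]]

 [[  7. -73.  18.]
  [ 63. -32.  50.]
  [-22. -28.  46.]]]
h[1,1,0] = 63.0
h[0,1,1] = 56.0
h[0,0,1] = -56.0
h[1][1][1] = -32.0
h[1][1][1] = -32.0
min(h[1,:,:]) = -73.0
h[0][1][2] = 94.0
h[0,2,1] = 13.0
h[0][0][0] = -55.0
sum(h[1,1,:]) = 81.0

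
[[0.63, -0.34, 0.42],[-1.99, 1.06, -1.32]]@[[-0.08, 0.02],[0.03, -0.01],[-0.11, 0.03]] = [[-0.11, 0.03], [0.34, -0.09]]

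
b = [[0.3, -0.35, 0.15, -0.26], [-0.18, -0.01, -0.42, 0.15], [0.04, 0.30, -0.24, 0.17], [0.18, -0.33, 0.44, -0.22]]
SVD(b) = [[-0.52, -0.56, 0.61, 0.24], [0.41, -0.79, -0.23, -0.39], [0.39, 0.23, 0.74, -0.5], [-0.64, 0.08, -0.19, -0.74]] @ diag([0.9584653960031068, 0.33965425311087893, 0.24329851568487917, 0.04674297031461425]) @ [[-0.34, 0.53, -0.65, 0.42],[-0.00, 0.72, 0.68, 0.14],[0.9, 0.3, -0.30, -0.1],[-0.27, 0.33, -0.17, -0.89]]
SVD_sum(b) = [[0.17, -0.26, 0.32, -0.21],  [-0.14, 0.21, -0.26, 0.17],  [-0.13, 0.20, -0.24, 0.16],  [0.21, -0.32, 0.40, -0.26]] + [[0.00, -0.14, -0.13, -0.03], [0.0, -0.2, -0.18, -0.04], [-0.00, 0.06, 0.05, 0.01], [-0.00, 0.02, 0.02, 0.00]] + [[0.13, 0.04, -0.04, -0.02], [-0.05, -0.02, 0.02, 0.01], [0.16, 0.05, -0.05, -0.02], [-0.04, -0.01, 0.01, 0.00]] + [[-0.00, 0.0, -0.00, -0.01], [0.00, -0.01, 0.0, 0.02], [0.01, -0.01, 0.0, 0.02], [0.01, -0.01, 0.01, 0.03]]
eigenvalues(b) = [(0.26+0j), (0.09+0j), (-0.26+0.3j), (-0.26-0.3j)]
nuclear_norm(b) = 1.59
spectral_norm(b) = 0.96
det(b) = 0.00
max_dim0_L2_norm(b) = 0.67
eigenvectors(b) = [[(0.77+0j), (-0.39+0j), (0.01-0.29j), (0.01+0.29j)], [-0.30+0.00j, (0.3+0j), -0.62+0.00j, -0.62-0.00j], [0.07+0.00j, (-0.21+0j), -0.24+0.42j, -0.24-0.42j], [0.56+0.00j, -0.84+0.00j, (0.39-0.4j), (0.39+0.4j)]]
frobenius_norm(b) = 1.05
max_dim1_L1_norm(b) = 1.17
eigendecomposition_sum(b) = [[0.37+0.00j, (-0.15+0j), (0.03+0j), -0.23-0.00j],[(-0.15+0j), 0.06+0.00j, (-0.01+0j), 0.09+0.00j],[(0.03+0j), -0.01+0.00j, 0.00+0.00j, (-0.02-0j)],[0.27+0.00j, (-0.11+0j), (0.02+0j), (-0.17-0j)]] + [[(-0.04+0j),(0.02+0j),(0.03+0j),(0.06+0j)], [(0.03+0j),(-0.02+0j),(-0.02+0j),(-0.05-0j)], [(-0.02+0j),0.01+0.00j,0.02+0.00j,0.03+0.00j], [-0.08+0.00j,(0.05+0j),0.07+0.00j,(0.13+0j)]] + [[-0.02-0.02j, (-0.11-0.02j), (0.04-0.09j), (-0.04+0.02j)], [(-0.03+0.04j), -0.03+0.24j, -0.19-0.08j, 0.05+0.09j], [0.01+0.04j, 0.15+0.11j, -0.13+0.10j, (0.08-0j)], [(-0-0.04j), (-0.14-0.17j), 0.17-0.07j, (-0.09-0.02j)]] + [[-0.02+0.02j, (-0.11+0.02j), (0.04+0.09j), (-0.04-0.02j)],  [-0.03-0.04j, (-0.03-0.24j), -0.19+0.08j, 0.05-0.09j],  [(0.01-0.04j), (0.15-0.11j), (-0.13-0.1j), (0.08+0j)],  [(-0+0.04j), (-0.14+0.17j), 0.17+0.07j, (-0.09+0.02j)]]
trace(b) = -0.17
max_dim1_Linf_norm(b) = 0.44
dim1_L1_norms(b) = [1.06, 0.76, 0.75, 1.17]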